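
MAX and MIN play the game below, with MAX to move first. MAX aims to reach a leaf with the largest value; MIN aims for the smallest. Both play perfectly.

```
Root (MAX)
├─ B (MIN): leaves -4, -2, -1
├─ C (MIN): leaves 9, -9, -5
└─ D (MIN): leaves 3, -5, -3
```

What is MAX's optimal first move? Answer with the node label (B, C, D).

B (MIN): min(-4, -2, -1) = -4
C (MIN): min(9, -9, -5) = -9
D (MIN): min(3, -5, -3) = -5
Root (MAX): max(-4, -9, -5) = -4
MAX picks the child with the highest value: B (value -4).

B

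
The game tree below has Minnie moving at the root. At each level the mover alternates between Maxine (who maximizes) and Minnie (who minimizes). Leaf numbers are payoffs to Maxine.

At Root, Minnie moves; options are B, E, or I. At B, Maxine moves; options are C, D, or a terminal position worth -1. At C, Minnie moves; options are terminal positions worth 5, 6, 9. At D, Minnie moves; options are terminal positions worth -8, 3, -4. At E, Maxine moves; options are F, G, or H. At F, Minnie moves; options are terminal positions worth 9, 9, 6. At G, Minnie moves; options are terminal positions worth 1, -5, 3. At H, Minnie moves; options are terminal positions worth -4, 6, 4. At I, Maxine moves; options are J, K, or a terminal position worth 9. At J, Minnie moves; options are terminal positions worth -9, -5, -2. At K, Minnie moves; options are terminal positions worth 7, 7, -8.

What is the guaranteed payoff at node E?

6

F: min(9, 9, 6) = 6
G: min(1, -5, 3) = -5
H: min(-4, 6, 4) = -4
E: max(6, -5, -4) = 6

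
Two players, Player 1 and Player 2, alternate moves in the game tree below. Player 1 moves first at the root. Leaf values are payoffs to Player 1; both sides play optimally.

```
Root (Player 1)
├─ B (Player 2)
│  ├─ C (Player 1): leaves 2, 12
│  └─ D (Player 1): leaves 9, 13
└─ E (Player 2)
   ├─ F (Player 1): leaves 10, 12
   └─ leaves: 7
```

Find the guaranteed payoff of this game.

12

C (Player 1): max(2, 12) = 12
D (Player 1): max(9, 13) = 13
B (Player 2): min(12, 13) = 12
F (Player 1): max(10, 12) = 12
E (Player 2): min(12, 7) = 7
Root (Player 1): max(12, 7) = 12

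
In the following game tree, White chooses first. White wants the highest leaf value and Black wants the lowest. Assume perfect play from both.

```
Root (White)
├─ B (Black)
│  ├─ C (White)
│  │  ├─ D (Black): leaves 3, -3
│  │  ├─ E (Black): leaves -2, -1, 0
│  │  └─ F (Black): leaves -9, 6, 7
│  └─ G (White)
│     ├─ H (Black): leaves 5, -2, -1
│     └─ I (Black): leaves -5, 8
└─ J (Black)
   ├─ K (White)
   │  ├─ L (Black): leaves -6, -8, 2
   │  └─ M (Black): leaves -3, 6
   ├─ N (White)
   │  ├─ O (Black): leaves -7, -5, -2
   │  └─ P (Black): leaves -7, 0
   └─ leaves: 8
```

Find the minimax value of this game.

D (Black): min(3, -3) = -3
E (Black): min(-2, -1, 0) = -2
F (Black): min(-9, 6, 7) = -9
C (White): max(-3, -2, -9) = -2
H (Black): min(5, -2, -1) = -2
I (Black): min(-5, 8) = -5
G (White): max(-2, -5) = -2
B (Black): min(-2, -2) = -2
L (Black): min(-6, -8, 2) = -8
M (Black): min(-3, 6) = -3
K (White): max(-8, -3) = -3
O (Black): min(-7, -5, -2) = -7
P (Black): min(-7, 0) = -7
N (White): max(-7, -7) = -7
J (Black): min(-3, -7, 8) = -7
Root (White): max(-2, -7) = -2

-2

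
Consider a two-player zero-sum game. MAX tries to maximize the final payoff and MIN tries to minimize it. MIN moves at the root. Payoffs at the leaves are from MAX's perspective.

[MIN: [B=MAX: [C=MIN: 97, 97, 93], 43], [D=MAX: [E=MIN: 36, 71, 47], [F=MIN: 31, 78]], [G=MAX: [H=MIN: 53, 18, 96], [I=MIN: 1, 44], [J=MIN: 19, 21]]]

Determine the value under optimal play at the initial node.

C (MIN): min(97, 97, 93) = 93
B (MAX): max(93, 43) = 93
E (MIN): min(36, 71, 47) = 36
F (MIN): min(31, 78) = 31
D (MAX): max(36, 31) = 36
H (MIN): min(53, 18, 96) = 18
I (MIN): min(1, 44) = 1
J (MIN): min(19, 21) = 19
G (MAX): max(18, 1, 19) = 19
Root (MIN): min(93, 36, 19) = 19

19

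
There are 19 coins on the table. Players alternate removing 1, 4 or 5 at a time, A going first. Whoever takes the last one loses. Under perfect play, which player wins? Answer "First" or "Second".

Second

W/L table (W = player to move can force a win):
i:   0  1  2  3  4  5  6  7  8  9 10 11 12 13 14 15 16 17 18 19
     W  L  W  L  W  W  W  W  W  L  W  L  W  W  W  W  W  L  W  L
Position 19 is L, so the second player wins.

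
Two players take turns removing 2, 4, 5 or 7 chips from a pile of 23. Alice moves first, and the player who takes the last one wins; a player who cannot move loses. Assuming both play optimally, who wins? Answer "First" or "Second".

Compute winning (W) and losing (L) positions by backward induction:
i:   0  1  2  3  4  5  6  7  8  9 10 11 12 13 14 15 16 17 18 19 20 21 22 23
     L  L  W  W  W  W  W  W  W  L  L  W  W  W  W  W  W  W  L  L  W  W  W  W
Position 23 is W, so the first player wins.

First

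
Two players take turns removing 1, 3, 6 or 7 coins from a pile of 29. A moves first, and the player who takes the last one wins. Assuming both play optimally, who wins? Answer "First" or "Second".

First

W/L table (W = player to move can force a win):
i:   0  1  2  3  4  5  6  7  8  9 10 11 12 13 14 15 16 17 18 19 20 21 22 23 24 25 26 27 28 29
     L  W  L  W  L  W  W  W  W  W  W  W  L  W  L  W  L  W  W  W  W  W  W  W  L  W  L  W  L  W
Position 29 is W, so the first player wins.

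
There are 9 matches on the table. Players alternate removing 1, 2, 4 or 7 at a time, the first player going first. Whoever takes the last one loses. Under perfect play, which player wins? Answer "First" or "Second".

i:   0  1  2  3  4  5  6  7  8  9
     W  L  W  W  L  W  W  L  W  W
Position 9 is W, so the first player wins.

First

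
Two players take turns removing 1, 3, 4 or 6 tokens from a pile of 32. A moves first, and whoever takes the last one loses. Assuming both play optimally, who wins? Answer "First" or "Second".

Compute winning (W) and losing (L) positions by backward induction:
i:   0  1  2  3  4  5  6  7  8  9 10 11 12 13 14 15 16 17 18 19 20 21 22 23 24 25 26 27 28 29 30 31 32
     W  L  W  L  W  W  W  W  L  W  L  W  W  W  W  L  W  L  W  W  W  W  L  W  L  W  W  W  W  L  W  L  W
Position 32 is W, so the first player wins.

First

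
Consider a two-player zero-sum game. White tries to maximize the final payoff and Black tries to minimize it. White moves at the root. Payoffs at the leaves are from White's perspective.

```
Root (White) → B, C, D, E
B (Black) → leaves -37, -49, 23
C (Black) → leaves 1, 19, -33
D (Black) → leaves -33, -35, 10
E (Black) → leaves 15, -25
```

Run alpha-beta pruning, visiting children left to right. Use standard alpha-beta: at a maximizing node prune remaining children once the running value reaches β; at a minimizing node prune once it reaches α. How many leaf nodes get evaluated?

B [α=-∞,β=+∞]: v=-49
C [α=-49,β=+∞]: v=-33
D [α=-33,β=+∞]: v=-33 after child 1 ≤ α → α-cutoff, skip 2
E [α=-33,β=+∞]: v=-25
Root [α=-∞,β=+∞]: v=-25
Leaves evaluated: 9 of 11.

9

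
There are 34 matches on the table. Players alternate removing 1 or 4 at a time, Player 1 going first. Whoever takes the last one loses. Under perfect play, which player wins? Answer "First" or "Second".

Compute winning (W) and losing (L) positions by backward induction:
i:   0  1  2  3  4  5  6  7  8  9 10 11 12 13 14 15 16 17 18 19 20 21 22 23 24 25 26 27 28 29 30 31 32 33 34
     W  L  W  L  W  W  L  W  L  W  W  L  W  L  W  W  L  W  L  W  W  L  W  L  W  W  L  W  L  W  W  L  W  L  W
Position 34 is W, so the first player wins.

First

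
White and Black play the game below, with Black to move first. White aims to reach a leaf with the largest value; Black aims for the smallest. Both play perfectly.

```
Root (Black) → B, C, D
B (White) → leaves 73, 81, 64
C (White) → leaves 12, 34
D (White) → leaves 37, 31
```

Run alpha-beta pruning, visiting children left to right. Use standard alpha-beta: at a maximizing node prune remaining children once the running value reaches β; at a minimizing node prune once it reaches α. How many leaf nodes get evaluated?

B [α=-∞,β=+∞]: v=81
C [α=-∞,β=81]: v=34
D [α=-∞,β=34]: v=37 after child 1 ≥ β → β-cutoff, skip 1
Root [α=-∞,β=+∞]: v=34
Leaves evaluated: 6 of 7.

6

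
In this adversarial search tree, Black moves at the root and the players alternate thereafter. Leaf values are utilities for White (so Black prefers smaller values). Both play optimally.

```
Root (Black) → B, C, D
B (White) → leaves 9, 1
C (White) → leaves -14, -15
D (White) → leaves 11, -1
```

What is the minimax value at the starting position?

-14

B (White): max(9, 1) = 9
C (White): max(-14, -15) = -14
D (White): max(11, -1) = 11
Root (Black): min(9, -14, 11) = -14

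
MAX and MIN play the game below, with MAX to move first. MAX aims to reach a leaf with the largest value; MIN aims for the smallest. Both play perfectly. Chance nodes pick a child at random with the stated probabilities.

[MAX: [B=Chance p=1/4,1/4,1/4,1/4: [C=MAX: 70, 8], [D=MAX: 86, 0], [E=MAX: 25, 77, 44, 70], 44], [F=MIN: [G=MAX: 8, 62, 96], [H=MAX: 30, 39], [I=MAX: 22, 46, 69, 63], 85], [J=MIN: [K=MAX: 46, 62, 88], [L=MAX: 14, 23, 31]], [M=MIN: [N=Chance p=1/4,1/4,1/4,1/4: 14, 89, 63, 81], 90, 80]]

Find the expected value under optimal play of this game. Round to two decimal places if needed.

69.25

C (MAX): max(70, 8) = 70
D (MAX): max(86, 0) = 86
E (MAX): max(25, 77, 44, 70) = 77
B (Chance): 1/4·70 + 1/4·86 + 1/4·77 + 1/4·44 = 69.25
G (MAX): max(8, 62, 96) = 96
H (MAX): max(30, 39) = 39
I (MAX): max(22, 46, 69, 63) = 69
F (MIN): min(96, 39, 69, 85) = 39
K (MAX): max(46, 62, 88) = 88
L (MAX): max(14, 23, 31) = 31
J (MIN): min(88, 31) = 31
N (Chance): 1/4·14 + 1/4·89 + 1/4·63 + 1/4·81 = 61.75
M (MIN): min(61.75, 90, 80) = 61.75
Root (MAX): max(69.25, 39, 31, 61.75) = 69.25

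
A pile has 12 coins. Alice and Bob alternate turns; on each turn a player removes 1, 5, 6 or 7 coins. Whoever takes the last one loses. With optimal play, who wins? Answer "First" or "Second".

First

Positions where the player to move wins (W) vs loses (L):
i:   0  1  2  3  4  5  6  7  8  9 10 11 12
     W  L  W  L  W  L  W  W  W  W  W  W  W
Position 12 is W, so the first player wins.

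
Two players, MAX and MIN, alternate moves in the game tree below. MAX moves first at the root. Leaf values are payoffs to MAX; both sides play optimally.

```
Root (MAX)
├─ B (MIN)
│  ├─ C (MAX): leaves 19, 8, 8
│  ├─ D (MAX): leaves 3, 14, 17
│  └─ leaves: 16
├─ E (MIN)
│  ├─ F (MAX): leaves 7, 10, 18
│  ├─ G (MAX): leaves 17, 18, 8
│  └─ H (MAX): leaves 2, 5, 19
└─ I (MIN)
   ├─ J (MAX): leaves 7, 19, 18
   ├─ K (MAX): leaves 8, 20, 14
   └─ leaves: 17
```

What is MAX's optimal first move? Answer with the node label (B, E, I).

E

C (MAX): max(19, 8, 8) = 19
D (MAX): max(3, 14, 17) = 17
B (MIN): min(19, 17, 16) = 16
F (MAX): max(7, 10, 18) = 18
G (MAX): max(17, 18, 8) = 18
H (MAX): max(2, 5, 19) = 19
E (MIN): min(18, 18, 19) = 18
J (MAX): max(7, 19, 18) = 19
K (MAX): max(8, 20, 14) = 20
I (MIN): min(19, 20, 17) = 17
Root (MAX): max(16, 18, 17) = 18
MAX picks the child with the highest value: E (value 18).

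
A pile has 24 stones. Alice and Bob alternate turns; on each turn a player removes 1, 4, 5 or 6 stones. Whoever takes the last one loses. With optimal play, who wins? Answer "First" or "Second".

Compute winning (W) and losing (L) positions by backward induction:
i:   0  1  2  3  4  5  6  7  8  9 10 11 12 13 14 15 16 17 18 19 20 21 22 23 24
     W  L  W  L  W  W  W  W  W  W  L  W  L  W  W  W  W  W  W  L  W  L  W  W  W
Position 24 is W, so the first player wins.

First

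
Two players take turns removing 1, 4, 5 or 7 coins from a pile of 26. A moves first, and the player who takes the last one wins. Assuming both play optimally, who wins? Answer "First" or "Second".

Second

Compute winning (W) and losing (L) positions by backward induction:
i:   0  1  2  3  4  5  6  7  8  9 10 11 12 13 14 15 16 17 18 19 20 21 22 23 24 25 26
     L  W  L  W  W  W  W  W  L  W  L  W  W  W  W  W  L  W  L  W  W  W  W  W  L  W  L
Position 26 is L, so the second player wins.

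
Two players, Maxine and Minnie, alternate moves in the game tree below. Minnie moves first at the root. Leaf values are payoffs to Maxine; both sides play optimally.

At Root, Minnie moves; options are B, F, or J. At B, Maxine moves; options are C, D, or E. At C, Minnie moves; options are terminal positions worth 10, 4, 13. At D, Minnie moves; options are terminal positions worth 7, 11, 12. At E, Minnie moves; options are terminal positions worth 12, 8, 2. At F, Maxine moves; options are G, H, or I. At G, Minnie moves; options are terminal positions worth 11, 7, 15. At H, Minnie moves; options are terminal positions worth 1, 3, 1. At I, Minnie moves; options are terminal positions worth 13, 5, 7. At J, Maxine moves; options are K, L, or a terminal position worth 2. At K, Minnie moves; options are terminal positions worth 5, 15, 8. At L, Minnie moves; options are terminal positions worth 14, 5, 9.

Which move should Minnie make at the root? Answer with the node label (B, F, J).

C (Minnie): min(10, 4, 13) = 4
D (Minnie): min(7, 11, 12) = 7
E (Minnie): min(12, 8, 2) = 2
B (Maxine): max(4, 7, 2) = 7
G (Minnie): min(11, 7, 15) = 7
H (Minnie): min(1, 3, 1) = 1
I (Minnie): min(13, 5, 7) = 5
F (Maxine): max(7, 1, 5) = 7
K (Minnie): min(5, 15, 8) = 5
L (Minnie): min(14, 5, 9) = 5
J (Maxine): max(5, 5, 2) = 5
Root (Minnie): min(7, 7, 5) = 5
Minnie picks the child with the lowest value: J (value 5).

J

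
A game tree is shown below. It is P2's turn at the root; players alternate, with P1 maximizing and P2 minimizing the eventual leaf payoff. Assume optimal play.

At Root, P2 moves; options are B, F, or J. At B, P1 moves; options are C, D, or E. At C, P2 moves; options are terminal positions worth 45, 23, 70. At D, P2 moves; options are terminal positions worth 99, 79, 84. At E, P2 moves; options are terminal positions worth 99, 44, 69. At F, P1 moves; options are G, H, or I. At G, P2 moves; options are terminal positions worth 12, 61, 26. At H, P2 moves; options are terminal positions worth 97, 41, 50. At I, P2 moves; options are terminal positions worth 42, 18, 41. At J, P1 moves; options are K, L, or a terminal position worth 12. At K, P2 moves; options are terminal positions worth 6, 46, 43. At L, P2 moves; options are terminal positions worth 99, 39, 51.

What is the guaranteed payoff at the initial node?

C (P2): min(45, 23, 70) = 23
D (P2): min(99, 79, 84) = 79
E (P2): min(99, 44, 69) = 44
B (P1): max(23, 79, 44) = 79
G (P2): min(12, 61, 26) = 12
H (P2): min(97, 41, 50) = 41
I (P2): min(42, 18, 41) = 18
F (P1): max(12, 41, 18) = 41
K (P2): min(6, 46, 43) = 6
L (P2): min(99, 39, 51) = 39
J (P1): max(6, 39, 12) = 39
Root (P2): min(79, 41, 39) = 39

39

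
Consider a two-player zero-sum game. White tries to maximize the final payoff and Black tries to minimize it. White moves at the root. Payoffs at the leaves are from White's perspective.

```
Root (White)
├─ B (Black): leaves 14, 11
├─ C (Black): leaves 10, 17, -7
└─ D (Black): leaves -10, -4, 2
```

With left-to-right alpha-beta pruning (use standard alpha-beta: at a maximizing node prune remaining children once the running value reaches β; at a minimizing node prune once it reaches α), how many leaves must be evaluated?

4

B [α=-∞,β=+∞]: v=11
C [α=11,β=+∞]: v=10 after child 1 ≤ α → α-cutoff, skip 2
D [α=11,β=+∞]: v=-10 after child 1 ≤ α → α-cutoff, skip 2
Root [α=-∞,β=+∞]: v=11
Leaves evaluated: 4 of 8.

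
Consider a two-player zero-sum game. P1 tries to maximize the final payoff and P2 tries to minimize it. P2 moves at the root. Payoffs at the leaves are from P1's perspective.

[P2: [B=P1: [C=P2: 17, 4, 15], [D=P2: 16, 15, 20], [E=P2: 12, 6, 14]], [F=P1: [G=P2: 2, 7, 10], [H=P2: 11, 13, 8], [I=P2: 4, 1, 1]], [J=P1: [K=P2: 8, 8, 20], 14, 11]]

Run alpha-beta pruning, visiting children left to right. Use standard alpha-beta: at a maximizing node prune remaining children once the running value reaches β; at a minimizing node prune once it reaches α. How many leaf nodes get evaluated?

17

C [α=-∞,β=+∞]: v=4
D [α=4,β=+∞]: v=15
E [α=15,β=+∞]: v=12 after child 1 ≤ α → α-cutoff, skip 2
B [α=-∞,β=+∞]: v=15
G [α=-∞,β=15]: v=2
H [α=2,β=15]: v=8
I [α=8,β=15]: v=4 after child 1 ≤ α → α-cutoff, skip 2
F [α=-∞,β=15]: v=8
K [α=-∞,β=8]: v=8
J [α=-∞,β=8]: v=8 after child 1 ≥ β → β-cutoff, skip 2
Root [α=-∞,β=+∞]: v=8
Leaves evaluated: 17 of 23.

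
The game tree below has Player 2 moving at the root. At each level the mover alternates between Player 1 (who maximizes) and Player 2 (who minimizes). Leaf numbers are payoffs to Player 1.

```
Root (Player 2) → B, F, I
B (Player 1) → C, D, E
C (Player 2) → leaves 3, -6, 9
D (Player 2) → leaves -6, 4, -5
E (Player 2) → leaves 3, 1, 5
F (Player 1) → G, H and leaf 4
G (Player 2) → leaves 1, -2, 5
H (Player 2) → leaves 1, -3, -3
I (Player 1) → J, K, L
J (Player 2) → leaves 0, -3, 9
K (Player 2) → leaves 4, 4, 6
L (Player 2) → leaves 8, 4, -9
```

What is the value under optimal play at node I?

4

J: min(0, -3, 9) = -3
K: min(4, 4, 6) = 4
L: min(8, 4, -9) = -9
I: max(-3, 4, -9) = 4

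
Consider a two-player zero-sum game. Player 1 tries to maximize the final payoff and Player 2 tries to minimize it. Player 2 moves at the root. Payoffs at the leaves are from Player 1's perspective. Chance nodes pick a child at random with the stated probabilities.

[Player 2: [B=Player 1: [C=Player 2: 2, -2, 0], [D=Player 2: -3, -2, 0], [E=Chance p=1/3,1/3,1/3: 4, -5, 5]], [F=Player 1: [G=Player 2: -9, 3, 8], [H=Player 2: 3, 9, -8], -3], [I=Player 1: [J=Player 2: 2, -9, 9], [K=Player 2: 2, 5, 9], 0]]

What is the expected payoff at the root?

C (Player 2): min(2, -2, 0) = -2
D (Player 2): min(-3, -2, 0) = -3
E (Chance): 1/3·4 + 1/3·-5 + 1/3·5 = 1.33
B (Player 1): max(-2, -3, 1.33) = 1.33
G (Player 2): min(-9, 3, 8) = -9
H (Player 2): min(3, 9, -8) = -8
F (Player 1): max(-9, -8, -3) = -3
J (Player 2): min(2, -9, 9) = -9
K (Player 2): min(2, 5, 9) = 2
I (Player 1): max(-9, 2, 0) = 2
Root (Player 2): min(1.33, -3, 2) = -3

-3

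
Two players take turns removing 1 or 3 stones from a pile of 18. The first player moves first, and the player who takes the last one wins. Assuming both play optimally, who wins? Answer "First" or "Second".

Compute winning (W) and losing (L) positions by backward induction:
i:   0  1  2  3  4  5  6  7  8  9 10 11 12 13 14 15 16 17 18
     L  W  L  W  L  W  L  W  L  W  L  W  L  W  L  W  L  W  L
Position 18 is L, so the second player wins.

Second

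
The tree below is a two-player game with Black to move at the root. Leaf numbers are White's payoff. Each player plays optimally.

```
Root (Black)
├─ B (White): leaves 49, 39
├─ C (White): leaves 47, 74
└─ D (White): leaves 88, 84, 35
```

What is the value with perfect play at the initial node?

B (White): max(49, 39) = 49
C (White): max(47, 74) = 74
D (White): max(88, 84, 35) = 88
Root (Black): min(49, 74, 88) = 49

49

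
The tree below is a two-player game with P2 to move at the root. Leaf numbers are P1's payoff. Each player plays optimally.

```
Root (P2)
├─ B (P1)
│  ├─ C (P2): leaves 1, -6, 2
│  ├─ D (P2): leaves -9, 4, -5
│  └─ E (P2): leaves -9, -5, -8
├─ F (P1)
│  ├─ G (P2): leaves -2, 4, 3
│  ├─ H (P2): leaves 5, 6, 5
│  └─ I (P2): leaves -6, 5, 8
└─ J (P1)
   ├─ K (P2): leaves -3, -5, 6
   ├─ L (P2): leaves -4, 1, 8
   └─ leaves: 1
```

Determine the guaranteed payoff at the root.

C (P2): min(1, -6, 2) = -6
D (P2): min(-9, 4, -5) = -9
E (P2): min(-9, -5, -8) = -9
B (P1): max(-6, -9, -9) = -6
G (P2): min(-2, 4, 3) = -2
H (P2): min(5, 6, 5) = 5
I (P2): min(-6, 5, 8) = -6
F (P1): max(-2, 5, -6) = 5
K (P2): min(-3, -5, 6) = -5
L (P2): min(-4, 1, 8) = -4
J (P1): max(-5, -4, 1) = 1
Root (P2): min(-6, 5, 1) = -6

-6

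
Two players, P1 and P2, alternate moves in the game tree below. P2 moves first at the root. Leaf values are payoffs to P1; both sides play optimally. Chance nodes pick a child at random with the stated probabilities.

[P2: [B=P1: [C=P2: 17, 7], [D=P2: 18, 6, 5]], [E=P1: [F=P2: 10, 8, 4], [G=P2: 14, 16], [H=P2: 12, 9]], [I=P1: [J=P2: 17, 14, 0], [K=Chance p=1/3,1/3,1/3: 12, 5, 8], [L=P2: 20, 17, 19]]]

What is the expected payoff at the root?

7

C (P2): min(17, 7) = 7
D (P2): min(18, 6, 5) = 5
B (P1): max(7, 5) = 7
F (P2): min(10, 8, 4) = 4
G (P2): min(14, 16) = 14
H (P2): min(12, 9) = 9
E (P1): max(4, 14, 9) = 14
J (P2): min(17, 14, 0) = 0
K (Chance): 1/3·12 + 1/3·5 + 1/3·8 = 8.33
L (P2): min(20, 17, 19) = 17
I (P1): max(0, 8.33, 17) = 17
Root (P2): min(7, 14, 17) = 7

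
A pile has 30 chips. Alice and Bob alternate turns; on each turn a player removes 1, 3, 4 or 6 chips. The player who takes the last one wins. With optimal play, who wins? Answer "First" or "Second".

Mark each pile size as W (mover wins) or L (mover loses):
i:   0  1  2  3  4  5  6  7  8  9 10 11 12 13 14 15 16 17 18 19 20 21 22 23 24 25 26 27 28 29 30
     L  W  L  W  W  W  W  L  W  L  W  W  W  W  L  W  L  W  W  W  W  L  W  L  W  W  W  W  L  W  L
Position 30 is L, so the second player wins.

Second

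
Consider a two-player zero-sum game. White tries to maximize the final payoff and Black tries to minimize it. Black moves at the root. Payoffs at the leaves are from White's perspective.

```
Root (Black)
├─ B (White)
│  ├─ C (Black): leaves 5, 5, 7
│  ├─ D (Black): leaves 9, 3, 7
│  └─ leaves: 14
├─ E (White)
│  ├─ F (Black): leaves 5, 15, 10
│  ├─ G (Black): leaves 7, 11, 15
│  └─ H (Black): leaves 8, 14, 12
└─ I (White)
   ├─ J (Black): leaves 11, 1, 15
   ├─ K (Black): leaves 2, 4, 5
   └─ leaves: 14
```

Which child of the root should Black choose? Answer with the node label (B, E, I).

E

C (Black): min(5, 5, 7) = 5
D (Black): min(9, 3, 7) = 3
B (White): max(5, 3, 14) = 14
F (Black): min(5, 15, 10) = 5
G (Black): min(7, 11, 15) = 7
H (Black): min(8, 14, 12) = 8
E (White): max(5, 7, 8) = 8
J (Black): min(11, 1, 15) = 1
K (Black): min(2, 4, 5) = 2
I (White): max(1, 2, 14) = 14
Root (Black): min(14, 8, 14) = 8
Black picks the child with the lowest value: E (value 8).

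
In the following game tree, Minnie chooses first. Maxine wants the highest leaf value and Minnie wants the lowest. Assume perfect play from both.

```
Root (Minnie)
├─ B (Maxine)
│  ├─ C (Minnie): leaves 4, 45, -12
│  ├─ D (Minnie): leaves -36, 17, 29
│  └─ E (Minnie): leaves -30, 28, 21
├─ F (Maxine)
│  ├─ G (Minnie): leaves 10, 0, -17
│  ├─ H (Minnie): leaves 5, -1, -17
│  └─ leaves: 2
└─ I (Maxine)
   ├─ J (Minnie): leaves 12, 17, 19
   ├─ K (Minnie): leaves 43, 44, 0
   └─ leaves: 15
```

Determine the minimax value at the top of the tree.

-12

C (Minnie): min(4, 45, -12) = -12
D (Minnie): min(-36, 17, 29) = -36
E (Minnie): min(-30, 28, 21) = -30
B (Maxine): max(-12, -36, -30) = -12
G (Minnie): min(10, 0, -17) = -17
H (Minnie): min(5, -1, -17) = -17
F (Maxine): max(-17, -17, 2) = 2
J (Minnie): min(12, 17, 19) = 12
K (Minnie): min(43, 44, 0) = 0
I (Maxine): max(12, 0, 15) = 15
Root (Minnie): min(-12, 2, 15) = -12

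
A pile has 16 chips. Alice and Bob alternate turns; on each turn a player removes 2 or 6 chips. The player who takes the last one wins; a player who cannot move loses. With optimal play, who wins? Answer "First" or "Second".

Second

i:   0  1  2  3  4  5  6  7  8  9 10 11 12 13 14 15 16
     L  L  W  W  L  L  W  W  L  L  W  W  L  L  W  W  L
Position 16 is L, so the second player wins.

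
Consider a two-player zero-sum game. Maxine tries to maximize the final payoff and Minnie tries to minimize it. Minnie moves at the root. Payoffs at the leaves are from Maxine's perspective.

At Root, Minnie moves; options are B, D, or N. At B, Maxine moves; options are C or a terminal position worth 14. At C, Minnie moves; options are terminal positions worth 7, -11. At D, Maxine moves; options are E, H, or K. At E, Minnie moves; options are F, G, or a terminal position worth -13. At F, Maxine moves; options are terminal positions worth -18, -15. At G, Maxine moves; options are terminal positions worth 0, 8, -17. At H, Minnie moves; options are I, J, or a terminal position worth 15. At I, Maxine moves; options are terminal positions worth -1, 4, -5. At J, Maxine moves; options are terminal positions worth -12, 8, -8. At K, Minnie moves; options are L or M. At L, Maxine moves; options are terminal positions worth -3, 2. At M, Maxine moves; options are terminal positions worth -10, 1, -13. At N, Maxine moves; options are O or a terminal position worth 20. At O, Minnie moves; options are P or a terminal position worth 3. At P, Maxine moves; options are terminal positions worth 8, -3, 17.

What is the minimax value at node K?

1

L: max(-3, 2) = 2
M: max(-10, 1, -13) = 1
K: min(2, 1) = 1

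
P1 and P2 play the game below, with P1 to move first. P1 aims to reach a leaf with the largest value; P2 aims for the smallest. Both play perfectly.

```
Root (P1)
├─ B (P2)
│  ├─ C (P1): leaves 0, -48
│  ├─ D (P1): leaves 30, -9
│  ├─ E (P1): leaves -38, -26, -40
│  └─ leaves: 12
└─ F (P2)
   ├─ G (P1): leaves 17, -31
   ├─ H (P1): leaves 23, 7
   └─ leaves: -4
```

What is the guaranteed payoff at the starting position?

C (P1): max(0, -48) = 0
D (P1): max(30, -9) = 30
E (P1): max(-38, -26, -40) = -26
B (P2): min(0, 30, -26, 12) = -26
G (P1): max(17, -31) = 17
H (P1): max(23, 7) = 23
F (P2): min(17, 23, -4) = -4
Root (P1): max(-26, -4) = -4

-4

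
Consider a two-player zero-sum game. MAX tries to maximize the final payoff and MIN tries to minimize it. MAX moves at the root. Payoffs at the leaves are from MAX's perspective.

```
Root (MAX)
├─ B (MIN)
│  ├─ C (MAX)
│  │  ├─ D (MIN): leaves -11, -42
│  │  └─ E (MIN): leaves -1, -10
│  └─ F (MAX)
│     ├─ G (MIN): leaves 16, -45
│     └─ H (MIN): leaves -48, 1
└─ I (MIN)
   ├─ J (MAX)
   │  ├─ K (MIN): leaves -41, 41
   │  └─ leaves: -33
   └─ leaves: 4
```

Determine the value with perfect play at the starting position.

D (MIN): min(-11, -42) = -42
E (MIN): min(-1, -10) = -10
C (MAX): max(-42, -10) = -10
G (MIN): min(16, -45) = -45
H (MIN): min(-48, 1) = -48
F (MAX): max(-45, -48) = -45
B (MIN): min(-10, -45) = -45
K (MIN): min(-41, 41) = -41
J (MAX): max(-41, -33) = -33
I (MIN): min(-33, 4) = -33
Root (MAX): max(-45, -33) = -33

-33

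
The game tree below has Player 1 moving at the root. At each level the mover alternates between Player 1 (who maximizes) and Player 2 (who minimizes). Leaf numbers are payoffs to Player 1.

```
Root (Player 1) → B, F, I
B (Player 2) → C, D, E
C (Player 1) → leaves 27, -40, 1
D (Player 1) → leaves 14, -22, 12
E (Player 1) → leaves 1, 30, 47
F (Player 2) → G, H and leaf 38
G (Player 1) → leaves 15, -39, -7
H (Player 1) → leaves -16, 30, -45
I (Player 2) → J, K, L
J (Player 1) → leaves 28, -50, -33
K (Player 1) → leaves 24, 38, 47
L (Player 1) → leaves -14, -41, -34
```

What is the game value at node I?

J: max(28, -50, -33) = 28
K: max(24, 38, 47) = 47
L: max(-14, -41, -34) = -14
I: min(28, 47, -14) = -14

-14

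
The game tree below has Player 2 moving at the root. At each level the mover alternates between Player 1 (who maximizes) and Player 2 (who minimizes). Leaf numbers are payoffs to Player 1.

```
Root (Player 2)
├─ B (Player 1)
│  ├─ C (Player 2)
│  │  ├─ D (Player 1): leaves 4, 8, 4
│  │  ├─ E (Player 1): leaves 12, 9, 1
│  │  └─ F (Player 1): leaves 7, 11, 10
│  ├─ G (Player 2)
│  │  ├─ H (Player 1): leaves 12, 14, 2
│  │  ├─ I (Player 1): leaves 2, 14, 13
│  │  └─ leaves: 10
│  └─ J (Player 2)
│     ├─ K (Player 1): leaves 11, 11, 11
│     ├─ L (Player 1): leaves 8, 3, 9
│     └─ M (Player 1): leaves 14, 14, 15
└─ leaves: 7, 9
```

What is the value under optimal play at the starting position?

7

D (Player 1): max(4, 8, 4) = 8
E (Player 1): max(12, 9, 1) = 12
F (Player 1): max(7, 11, 10) = 11
C (Player 2): min(8, 12, 11) = 8
H (Player 1): max(12, 14, 2) = 14
I (Player 1): max(2, 14, 13) = 14
G (Player 2): min(14, 14, 10) = 10
K (Player 1): max(11, 11, 11) = 11
L (Player 1): max(8, 3, 9) = 9
M (Player 1): max(14, 14, 15) = 15
J (Player 2): min(11, 9, 15) = 9
B (Player 1): max(8, 10, 9) = 10
Root (Player 2): min(10, 7, 9) = 7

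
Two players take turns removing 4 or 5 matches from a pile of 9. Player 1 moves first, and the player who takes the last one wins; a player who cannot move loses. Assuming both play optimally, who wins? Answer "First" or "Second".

W/L table (W = player to move can force a win):
i:   0  1  2  3  4  5  6  7  8  9
     L  L  L  L  W  W  W  W  W  L
Position 9 is L, so the second player wins.

Second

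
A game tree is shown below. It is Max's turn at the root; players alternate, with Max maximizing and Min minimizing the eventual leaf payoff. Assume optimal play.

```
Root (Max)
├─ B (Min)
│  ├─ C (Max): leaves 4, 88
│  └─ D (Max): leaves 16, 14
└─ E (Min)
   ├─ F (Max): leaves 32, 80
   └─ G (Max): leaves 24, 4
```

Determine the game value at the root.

C (Max): max(4, 88) = 88
D (Max): max(16, 14) = 16
B (Min): min(88, 16) = 16
F (Max): max(32, 80) = 80
G (Max): max(24, 4) = 24
E (Min): min(80, 24) = 24
Root (Max): max(16, 24) = 24

24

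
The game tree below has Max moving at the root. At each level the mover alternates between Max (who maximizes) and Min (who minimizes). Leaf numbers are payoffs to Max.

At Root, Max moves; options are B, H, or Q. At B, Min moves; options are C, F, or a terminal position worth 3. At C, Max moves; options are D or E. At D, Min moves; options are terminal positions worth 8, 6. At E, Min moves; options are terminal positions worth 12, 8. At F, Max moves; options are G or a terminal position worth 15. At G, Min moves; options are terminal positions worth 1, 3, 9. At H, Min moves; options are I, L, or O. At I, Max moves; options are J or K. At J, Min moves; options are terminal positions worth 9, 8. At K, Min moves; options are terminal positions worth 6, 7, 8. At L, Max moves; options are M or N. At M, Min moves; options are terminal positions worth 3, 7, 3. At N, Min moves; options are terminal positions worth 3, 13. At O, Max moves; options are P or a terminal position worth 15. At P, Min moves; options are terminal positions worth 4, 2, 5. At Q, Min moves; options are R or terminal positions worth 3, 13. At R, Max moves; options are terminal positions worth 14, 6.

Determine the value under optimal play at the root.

3

D (Min): min(8, 6) = 6
E (Min): min(12, 8) = 8
C (Max): max(6, 8) = 8
G (Min): min(1, 3, 9) = 1
F (Max): max(1, 15) = 15
B (Min): min(8, 15, 3) = 3
J (Min): min(9, 8) = 8
K (Min): min(6, 7, 8) = 6
I (Max): max(8, 6) = 8
M (Min): min(3, 7, 3) = 3
N (Min): min(3, 13) = 3
L (Max): max(3, 3) = 3
P (Min): min(4, 2, 5) = 2
O (Max): max(2, 15) = 15
H (Min): min(8, 3, 15) = 3
R (Max): max(14, 6) = 14
Q (Min): min(14, 3, 13) = 3
Root (Max): max(3, 3, 3) = 3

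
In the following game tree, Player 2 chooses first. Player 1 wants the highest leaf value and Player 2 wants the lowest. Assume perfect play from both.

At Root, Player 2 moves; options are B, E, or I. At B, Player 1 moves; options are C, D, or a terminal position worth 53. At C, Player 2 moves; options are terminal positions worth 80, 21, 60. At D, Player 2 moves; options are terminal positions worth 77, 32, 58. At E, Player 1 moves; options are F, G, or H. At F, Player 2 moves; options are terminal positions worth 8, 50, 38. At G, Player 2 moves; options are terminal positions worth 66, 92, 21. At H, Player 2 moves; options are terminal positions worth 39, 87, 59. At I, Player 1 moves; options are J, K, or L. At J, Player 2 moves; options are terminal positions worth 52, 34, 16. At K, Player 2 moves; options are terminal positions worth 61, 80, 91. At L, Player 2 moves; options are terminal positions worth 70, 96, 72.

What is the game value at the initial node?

C (Player 2): min(80, 21, 60) = 21
D (Player 2): min(77, 32, 58) = 32
B (Player 1): max(21, 32, 53) = 53
F (Player 2): min(8, 50, 38) = 8
G (Player 2): min(66, 92, 21) = 21
H (Player 2): min(39, 87, 59) = 39
E (Player 1): max(8, 21, 39) = 39
J (Player 2): min(52, 34, 16) = 16
K (Player 2): min(61, 80, 91) = 61
L (Player 2): min(70, 96, 72) = 70
I (Player 1): max(16, 61, 70) = 70
Root (Player 2): min(53, 39, 70) = 39

39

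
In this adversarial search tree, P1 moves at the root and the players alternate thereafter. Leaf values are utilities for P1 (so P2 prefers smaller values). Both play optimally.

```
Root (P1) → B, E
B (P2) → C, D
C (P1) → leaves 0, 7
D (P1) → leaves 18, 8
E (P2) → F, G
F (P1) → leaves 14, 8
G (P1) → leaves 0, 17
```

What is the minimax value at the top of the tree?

C (P1): max(0, 7) = 7
D (P1): max(18, 8) = 18
B (P2): min(7, 18) = 7
F (P1): max(14, 8) = 14
G (P1): max(0, 17) = 17
E (P2): min(14, 17) = 14
Root (P1): max(7, 14) = 14

14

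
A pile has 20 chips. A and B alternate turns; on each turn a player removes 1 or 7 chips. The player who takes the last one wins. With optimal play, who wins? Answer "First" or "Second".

i:   0  1  2  3  4  5  6  7  8  9 10 11 12 13 14 15 16 17 18 19 20
     L  W  L  W  L  W  L  W  L  W  L  W  L  W  L  W  L  W  L  W  L
Position 20 is L, so the second player wins.

Second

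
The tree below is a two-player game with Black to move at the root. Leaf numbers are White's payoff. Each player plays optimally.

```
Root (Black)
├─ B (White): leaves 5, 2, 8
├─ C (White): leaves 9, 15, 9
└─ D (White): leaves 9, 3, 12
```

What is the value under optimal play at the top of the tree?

B (White): max(5, 2, 8) = 8
C (White): max(9, 15, 9) = 15
D (White): max(9, 3, 12) = 12
Root (Black): min(8, 15, 12) = 8

8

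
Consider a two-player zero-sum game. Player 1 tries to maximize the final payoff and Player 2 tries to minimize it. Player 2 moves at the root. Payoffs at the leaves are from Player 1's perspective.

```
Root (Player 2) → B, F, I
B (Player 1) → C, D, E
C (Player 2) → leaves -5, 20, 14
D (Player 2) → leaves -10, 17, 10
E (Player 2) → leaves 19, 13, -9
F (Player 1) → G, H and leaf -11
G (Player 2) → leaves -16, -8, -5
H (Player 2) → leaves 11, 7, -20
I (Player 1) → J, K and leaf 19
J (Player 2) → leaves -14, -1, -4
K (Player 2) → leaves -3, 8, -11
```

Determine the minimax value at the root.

-11

C (Player 2): min(-5, 20, 14) = -5
D (Player 2): min(-10, 17, 10) = -10
E (Player 2): min(19, 13, -9) = -9
B (Player 1): max(-5, -10, -9) = -5
G (Player 2): min(-16, -8, -5) = -16
H (Player 2): min(11, 7, -20) = -20
F (Player 1): max(-16, -20, -11) = -11
J (Player 2): min(-14, -1, -4) = -14
K (Player 2): min(-3, 8, -11) = -11
I (Player 1): max(-14, -11, 19) = 19
Root (Player 2): min(-5, -11, 19) = -11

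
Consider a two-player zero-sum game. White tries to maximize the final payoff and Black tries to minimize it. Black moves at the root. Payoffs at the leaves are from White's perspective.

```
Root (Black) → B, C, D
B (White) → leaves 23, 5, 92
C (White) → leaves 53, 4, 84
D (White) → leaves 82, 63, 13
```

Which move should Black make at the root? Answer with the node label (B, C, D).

B (White): max(23, 5, 92) = 92
C (White): max(53, 4, 84) = 84
D (White): max(82, 63, 13) = 82
Root (Black): min(92, 84, 82) = 82
Black picks the child with the lowest value: D (value 82).

D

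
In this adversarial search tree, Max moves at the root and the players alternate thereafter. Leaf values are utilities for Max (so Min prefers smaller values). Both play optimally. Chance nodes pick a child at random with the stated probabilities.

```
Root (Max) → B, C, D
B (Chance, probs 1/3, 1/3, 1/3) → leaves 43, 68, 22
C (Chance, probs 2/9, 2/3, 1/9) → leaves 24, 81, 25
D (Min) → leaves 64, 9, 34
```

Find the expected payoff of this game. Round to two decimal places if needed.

B (Chance): 1/3·43 + 1/3·68 + 1/3·22 = 44.33
C (Chance): 2/9·24 + 2/3·81 + 1/9·25 = 62.11
D (Min): min(64, 9, 34) = 9
Root (Max): max(44.33, 62.11, 9) = 62.11

62.11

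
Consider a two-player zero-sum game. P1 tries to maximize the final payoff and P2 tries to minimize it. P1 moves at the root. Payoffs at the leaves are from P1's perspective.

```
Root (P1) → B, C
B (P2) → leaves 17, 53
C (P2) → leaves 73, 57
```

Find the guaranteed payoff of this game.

B (P2): min(17, 53) = 17
C (P2): min(73, 57) = 57
Root (P1): max(17, 57) = 57

57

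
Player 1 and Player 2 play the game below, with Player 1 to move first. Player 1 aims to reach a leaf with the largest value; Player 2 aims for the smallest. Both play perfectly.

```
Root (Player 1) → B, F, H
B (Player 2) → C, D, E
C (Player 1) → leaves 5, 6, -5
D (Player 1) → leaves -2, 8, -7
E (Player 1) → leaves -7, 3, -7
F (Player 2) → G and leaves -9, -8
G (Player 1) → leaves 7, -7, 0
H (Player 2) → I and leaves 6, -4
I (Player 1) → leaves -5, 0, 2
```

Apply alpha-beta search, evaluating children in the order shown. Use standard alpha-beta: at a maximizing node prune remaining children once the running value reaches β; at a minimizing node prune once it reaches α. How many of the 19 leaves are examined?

15

C [α=-∞,β=+∞]: v=6
D [α=-∞,β=6]: v=8 after child 2 ≥ β → β-cutoff, skip 1
E [α=-∞,β=6]: v=3
B [α=-∞,β=+∞]: v=3
G [α=3,β=+∞]: v=7
F [α=3,β=+∞]: v=-9 after child 2 ≤ α → α-cutoff, skip 1
I [α=3,β=+∞]: v=2
H [α=3,β=+∞]: v=2 after child 1 ≤ α → α-cutoff, skip 2
Root [α=-∞,β=+∞]: v=3
Leaves evaluated: 15 of 19.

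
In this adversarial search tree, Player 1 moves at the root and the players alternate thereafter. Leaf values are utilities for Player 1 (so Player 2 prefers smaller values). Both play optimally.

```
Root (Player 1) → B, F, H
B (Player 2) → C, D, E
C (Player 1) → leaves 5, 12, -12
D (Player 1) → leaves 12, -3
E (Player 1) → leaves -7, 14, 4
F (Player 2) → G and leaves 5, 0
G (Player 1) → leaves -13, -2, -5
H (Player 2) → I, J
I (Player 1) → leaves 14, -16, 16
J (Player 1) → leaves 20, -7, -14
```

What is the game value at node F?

-2

G: max(-13, -2, -5) = -2
F: min(-2, 5, 0) = -2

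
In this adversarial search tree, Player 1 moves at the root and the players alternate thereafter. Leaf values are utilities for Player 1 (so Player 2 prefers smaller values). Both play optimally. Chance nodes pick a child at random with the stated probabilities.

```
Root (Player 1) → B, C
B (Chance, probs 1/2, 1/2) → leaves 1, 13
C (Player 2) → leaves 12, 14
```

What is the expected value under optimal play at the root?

B (Chance): 1/2·1 + 1/2·13 = 7
C (Player 2): min(12, 14) = 12
Root (Player 1): max(7, 12) = 12

12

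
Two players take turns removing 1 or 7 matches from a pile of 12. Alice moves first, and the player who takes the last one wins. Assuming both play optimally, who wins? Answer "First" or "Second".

Positions where the player to move wins (W) vs loses (L):
i:   0  1  2  3  4  5  6  7  8  9 10 11 12
     L  W  L  W  L  W  L  W  L  W  L  W  L
Position 12 is L, so the second player wins.

Second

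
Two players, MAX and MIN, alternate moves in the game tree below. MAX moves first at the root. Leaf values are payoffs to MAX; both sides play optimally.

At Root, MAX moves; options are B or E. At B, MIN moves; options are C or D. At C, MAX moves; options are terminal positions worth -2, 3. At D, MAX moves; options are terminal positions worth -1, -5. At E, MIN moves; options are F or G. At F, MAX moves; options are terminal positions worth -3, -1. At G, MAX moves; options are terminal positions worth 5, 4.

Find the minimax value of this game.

C (MAX): max(-2, 3) = 3
D (MAX): max(-1, -5) = -1
B (MIN): min(3, -1) = -1
F (MAX): max(-3, -1) = -1
G (MAX): max(5, 4) = 5
E (MIN): min(-1, 5) = -1
Root (MAX): max(-1, -1) = -1

-1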